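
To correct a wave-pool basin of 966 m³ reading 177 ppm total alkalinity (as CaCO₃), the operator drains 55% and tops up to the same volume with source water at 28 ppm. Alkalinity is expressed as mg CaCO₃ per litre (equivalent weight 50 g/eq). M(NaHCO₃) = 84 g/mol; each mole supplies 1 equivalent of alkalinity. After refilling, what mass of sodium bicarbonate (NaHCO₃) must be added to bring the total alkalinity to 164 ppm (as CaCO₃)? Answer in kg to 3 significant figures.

112 kg

Volume: 966 m³ = 966,000 L.
After draining 55% and refilling: 177 × 0.45 + 28 × 0.55 = 95.05 ppm.
Deficit to target: 164 − 95.05 = 68.95 mg/L.
As CaCO₃: 68.95 mg/L × 966,000 L = 66,610 g; ÷ 50 g/eq ÷ 1 = 1332 mol NaHCO₃.
Mass: 1332 × 84 = 111,900 g.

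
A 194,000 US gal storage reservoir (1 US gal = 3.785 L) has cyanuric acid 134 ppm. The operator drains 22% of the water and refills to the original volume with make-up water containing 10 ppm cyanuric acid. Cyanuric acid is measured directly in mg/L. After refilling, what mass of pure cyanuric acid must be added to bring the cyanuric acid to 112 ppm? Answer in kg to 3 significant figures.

3.88 kg

Volume: 194,000 US gal × 3.785 L/gal = 734,290 L.
After draining 22% and refilling: 134 × 0.78 + 10 × 0.22 = 106.72 ppm.
Deficit to target: 112 − 106.72 = 5.28 mg/L.
Mass: 5.28 mg/L × 734,290 L = 3877 g cyanuric acid.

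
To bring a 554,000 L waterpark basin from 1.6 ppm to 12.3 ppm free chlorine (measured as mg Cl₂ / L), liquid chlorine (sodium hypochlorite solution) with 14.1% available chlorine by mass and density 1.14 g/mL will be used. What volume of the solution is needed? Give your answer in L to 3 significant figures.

Chlorine deficit: 12.3 − 1.6 = 10.7 ppm = 10.7 mg/L as Cl₂.
Cl₂ equivalent needed: 10.7 mg/L × 554,000 L = 5,928,000 mg = 5928 g.
Product at 14.1% available chlorine: 5928 / 0.141 = 42,040 g.
Volume at density 1.14 g/mL: 42,040 g ÷ 1.14 g/mL = 36,880 mL.

36.9 L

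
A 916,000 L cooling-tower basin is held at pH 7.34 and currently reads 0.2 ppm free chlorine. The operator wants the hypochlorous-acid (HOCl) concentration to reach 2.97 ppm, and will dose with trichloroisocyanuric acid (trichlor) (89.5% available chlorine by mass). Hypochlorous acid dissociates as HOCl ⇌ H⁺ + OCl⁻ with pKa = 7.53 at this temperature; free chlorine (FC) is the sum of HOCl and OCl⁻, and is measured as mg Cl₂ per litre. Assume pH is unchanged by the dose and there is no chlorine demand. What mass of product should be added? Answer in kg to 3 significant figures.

4.80 kg

[OCl⁻]/[HOCl] = 10^(pH − pKa) = 10^(7.34 − 7.53) = 0.6457; fraction as HOCl = 1/(1 + 0.6457) = 0.6077.
Free chlorine required for 2.97 ppm HOCl: 2.97 / 0.6077 = 4.888 ppm.
FC to add: 4.888 − 0.2 = 4.688 mg/L as Cl₂.
Cl₂ equivalent: 4.688 mg/L × 916,000 L = 4294 g.
Product at 89.5% available Cl: 4294 / 0.895 = 4798 g.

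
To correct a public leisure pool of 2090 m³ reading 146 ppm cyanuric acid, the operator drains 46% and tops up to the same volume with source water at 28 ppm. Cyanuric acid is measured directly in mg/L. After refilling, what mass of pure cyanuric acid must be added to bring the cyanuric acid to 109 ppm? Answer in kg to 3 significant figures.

Volume: 2090 m³ = 2,090,000 L.
After draining 46% and refilling: 146 × 0.54 + 28 × 0.46 = 91.72 ppm.
Deficit to target: 109 − 91.72 = 17.28 mg/L.
Mass: 17.28 mg/L × 2,090,000 L = 36,120 g cyanuric acid.

36.1 kg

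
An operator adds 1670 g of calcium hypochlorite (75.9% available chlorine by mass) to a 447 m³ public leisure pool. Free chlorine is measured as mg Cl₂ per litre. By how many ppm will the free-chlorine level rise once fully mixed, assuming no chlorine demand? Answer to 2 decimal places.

Volume: 447 m³ = 447,000 L.
Available chlorine delivered: 1670 g × 0.759 = 1268 g as Cl₂.
Concentration rise: 1268 g / 447,000 L = 2.836 mg/L = 2.84 ppm.

2.84 ppm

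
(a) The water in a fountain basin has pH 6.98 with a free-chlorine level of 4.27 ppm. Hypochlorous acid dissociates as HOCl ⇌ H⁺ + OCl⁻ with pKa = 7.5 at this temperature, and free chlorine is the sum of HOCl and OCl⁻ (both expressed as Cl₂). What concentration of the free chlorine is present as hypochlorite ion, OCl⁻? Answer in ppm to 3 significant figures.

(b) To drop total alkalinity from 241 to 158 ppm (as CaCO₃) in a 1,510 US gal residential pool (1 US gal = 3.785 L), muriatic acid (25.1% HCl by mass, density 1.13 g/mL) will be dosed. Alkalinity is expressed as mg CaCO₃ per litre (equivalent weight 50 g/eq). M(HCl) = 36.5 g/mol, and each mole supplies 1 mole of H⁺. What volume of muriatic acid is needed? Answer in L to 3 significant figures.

(a) 0.990 ppm; (b) 1.22 L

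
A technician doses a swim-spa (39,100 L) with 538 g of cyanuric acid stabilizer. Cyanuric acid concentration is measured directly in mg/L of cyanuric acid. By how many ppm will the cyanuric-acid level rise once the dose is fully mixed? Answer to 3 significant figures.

13.8 ppm

Rise: 538 g / 39,100 L × 1000 = 13.76 mg/L.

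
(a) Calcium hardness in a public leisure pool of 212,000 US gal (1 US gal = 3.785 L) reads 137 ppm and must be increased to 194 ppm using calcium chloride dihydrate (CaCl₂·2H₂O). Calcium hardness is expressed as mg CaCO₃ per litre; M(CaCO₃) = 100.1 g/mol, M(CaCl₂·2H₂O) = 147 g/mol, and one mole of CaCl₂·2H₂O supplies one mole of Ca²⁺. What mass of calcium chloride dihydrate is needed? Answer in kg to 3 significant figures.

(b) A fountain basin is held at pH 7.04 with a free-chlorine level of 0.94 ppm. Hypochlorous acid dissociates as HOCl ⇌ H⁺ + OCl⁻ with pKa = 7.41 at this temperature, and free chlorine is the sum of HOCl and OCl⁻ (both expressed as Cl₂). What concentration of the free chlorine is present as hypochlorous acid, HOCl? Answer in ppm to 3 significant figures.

(a) 67.2 kg; (b) 0.659 ppm

(a) Volume: 212,000 US gal × 3.785 L/gal = 802,420 L.
(a) Hardness to add: (194 − 137) = 57 mg/L as CaCO₃ × 802,420 L = 45,740 g as CaCO₃.
(a) Moles of Ca²⁺ (1 mol Ca²⁺ ≡ 1 mol CaCO₃): 45,740 / 100.1 g/mol = 456.9 mol.
(a) Mass of CaCl₂·2H₂O: 456.9 × 147 = 67,170 g.

(b) [OCl⁻]/[HOCl] = 10^(pH − pKa) = 10^(7.04 − 7.41) = 10^-0.37 = 0.4266.
(b) Fraction as HOCl = 1 / (1 + 0.4266) = 0.701.
(b) HOCl = 0.701 × 0.94 ppm = 0.6589 ppm.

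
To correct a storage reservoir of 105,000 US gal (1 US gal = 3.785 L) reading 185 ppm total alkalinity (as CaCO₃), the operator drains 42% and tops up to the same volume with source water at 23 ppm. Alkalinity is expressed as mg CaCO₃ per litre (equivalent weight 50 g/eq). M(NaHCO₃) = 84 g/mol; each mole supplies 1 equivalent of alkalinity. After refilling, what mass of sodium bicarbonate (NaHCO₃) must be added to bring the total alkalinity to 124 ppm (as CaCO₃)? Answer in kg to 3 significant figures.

4.70 kg

Volume: 105,000 US gal × 3.785 L/gal = 397,425 L.
After draining 42% and refilling: 185 × 0.58 + 23 × 0.42 = 116.96 ppm.
Deficit to target: 124 − 116.96 = 7.04 mg/L.
As CaCO₃: 7.04 mg/L × 397,425 L = 2798 g; ÷ 50 g/eq ÷ 1 = 55.96 mol NaHCO₃.
Mass: 55.96 × 84 = 4700 g.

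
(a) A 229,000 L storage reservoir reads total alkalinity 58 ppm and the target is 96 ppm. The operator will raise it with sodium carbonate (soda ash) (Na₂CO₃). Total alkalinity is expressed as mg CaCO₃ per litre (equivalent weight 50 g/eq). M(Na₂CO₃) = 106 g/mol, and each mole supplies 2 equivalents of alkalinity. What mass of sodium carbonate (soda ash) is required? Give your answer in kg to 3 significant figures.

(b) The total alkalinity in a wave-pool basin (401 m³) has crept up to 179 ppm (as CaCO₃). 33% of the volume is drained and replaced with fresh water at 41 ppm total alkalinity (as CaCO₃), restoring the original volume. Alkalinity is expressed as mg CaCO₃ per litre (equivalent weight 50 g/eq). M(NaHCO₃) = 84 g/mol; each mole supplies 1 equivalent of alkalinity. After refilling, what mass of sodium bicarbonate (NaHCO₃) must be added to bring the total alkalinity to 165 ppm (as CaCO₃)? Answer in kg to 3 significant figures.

(a) 9.22 kg; (b) 21.2 kg

(a) Alkalinity to add: (96 − 58) = 38 mg/L as CaCO₃ × 229,000 L = 8702 g as CaCO₃.
(a) Equivalents: 8702 g ÷ 50 g/eq = 174 eq.
(a) Each mole of Na₂CO₃ supplies 2 eq, so 174 / 2 = 87.02 mol.
(a) Mass: 87.02 mol × 106 g/mol = 9224 g.

(b) Volume: 401 m³ = 401,000 L.
(b) After draining 33% and refilling: 179 × 0.67 + 41 × 0.33 = 133.46 ppm.
(b) Deficit to target: 165 − 133.46 = 31.54 mg/L.
(b) As CaCO₃: 31.54 mg/L × 401,000 L = 12,650 g; ÷ 50 g/eq ÷ 1 = 253 mol NaHCO₃.
(b) Mass: 253 × 84 = 21,250 g.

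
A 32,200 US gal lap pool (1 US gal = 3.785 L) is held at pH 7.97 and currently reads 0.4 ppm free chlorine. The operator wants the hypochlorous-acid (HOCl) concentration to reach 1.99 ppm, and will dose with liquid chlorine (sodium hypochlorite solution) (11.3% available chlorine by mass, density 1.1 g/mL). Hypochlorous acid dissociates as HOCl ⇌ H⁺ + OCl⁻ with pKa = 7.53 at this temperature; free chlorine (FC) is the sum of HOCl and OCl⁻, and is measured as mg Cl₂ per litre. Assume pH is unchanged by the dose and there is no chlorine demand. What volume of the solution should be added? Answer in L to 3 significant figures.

6.93 L

Volume: 32,200 US gal × 3.785 L/gal = 121,877 L.
[OCl⁻]/[HOCl] = 10^(pH − pKa) = 10^(7.97 − 7.53) = 2.754; fraction as HOCl = 1/(1 + 2.754) = 0.2664.
Free chlorine required for 1.99 ppm HOCl: 1.99 / 0.2664 = 7.471 ppm.
FC to add: 7.471 − 0.4 = 7.071 mg/L as Cl₂.
Cl₂ equivalent: 7.071 mg/L × 121,877 L = 861.8 g.
Product at 11.3% available Cl: 861.8 / 0.113 = 7626 g.
Volume: 7626 g ÷ 1.1 g/mL = 6933 mL.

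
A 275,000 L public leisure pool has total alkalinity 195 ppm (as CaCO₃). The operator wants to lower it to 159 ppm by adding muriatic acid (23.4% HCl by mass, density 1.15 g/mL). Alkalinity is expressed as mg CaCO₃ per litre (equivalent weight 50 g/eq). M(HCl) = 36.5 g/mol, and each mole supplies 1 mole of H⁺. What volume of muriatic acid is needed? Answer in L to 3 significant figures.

26.9 L

Alkalinity to neutralize: (195 − 159) = 36 mg/L as CaCO₃ × 275,000 L = 9900 g as CaCO₃.
Equivalents of H⁺ required: 9900 ÷ 50 g/eq = 198 eq = 198 mol HCl.
Mass of HCl: 198 × 36.5 = 7227 g.
Mass of 23.4% solution: 7227 / 0.234 = 30,880 g.
Volume: 30,880 g ÷ 1.15 g/mL = 26,860 mL.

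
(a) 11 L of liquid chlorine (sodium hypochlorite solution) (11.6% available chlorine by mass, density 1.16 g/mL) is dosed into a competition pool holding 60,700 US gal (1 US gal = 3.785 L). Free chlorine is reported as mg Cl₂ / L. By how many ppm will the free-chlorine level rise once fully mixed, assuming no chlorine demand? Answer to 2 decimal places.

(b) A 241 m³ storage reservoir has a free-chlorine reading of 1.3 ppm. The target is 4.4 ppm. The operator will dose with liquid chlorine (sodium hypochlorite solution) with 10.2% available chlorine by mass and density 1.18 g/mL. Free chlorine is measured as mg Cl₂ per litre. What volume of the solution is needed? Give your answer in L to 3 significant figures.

(a) Volume: 60,700 US gal × 3.785 L/gal = 229,750 L.
(a) Mass of solution: 11 L × 1000 mL/L × 1.16 g/mL = 12,760 g.
(a) Available chlorine delivered: 12,760 g × 0.116 = 1480 g as Cl₂.
(a) Concentration rise: 1480 g / 229,750 L = 6.442 mg/L = 6.44 ppm.

(b) Volume: 241 m³ = 241,000 L.
(b) Chlorine deficit: 4.4 − 1.3 = 3.1 ppm = 3.1 mg/L as Cl₂.
(b) Cl₂ equivalent needed: 3.1 mg/L × 241,000 L = 747,100 mg = 747.1 g.
(b) Product at 10.2% available chlorine: 747.1 / 0.102 = 7325 g.
(b) Volume at density 1.18 g/mL: 7325 g ÷ 1.18 g/mL = 6207 mL.

(a) 6.44 ppm; (b) 6.21 L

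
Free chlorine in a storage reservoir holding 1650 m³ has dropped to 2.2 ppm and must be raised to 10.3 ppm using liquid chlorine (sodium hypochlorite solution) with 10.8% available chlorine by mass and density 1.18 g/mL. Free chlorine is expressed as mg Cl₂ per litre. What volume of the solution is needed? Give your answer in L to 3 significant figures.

Volume: 1650 m³ = 1,650,000 L.
Chlorine deficit: 10.3 − 2.2 = 8.1 ppm = 8.1 mg/L as Cl₂.
Cl₂ equivalent needed: 8.1 mg/L × 1,650,000 L = 13,360,000 mg = 13,360 g.
Product at 10.8% available chlorine: 13,360 / 0.108 = 123,800 g.
Volume at density 1.18 g/mL: 123,800 g ÷ 1.18 g/mL = 104,900 mL.

105 L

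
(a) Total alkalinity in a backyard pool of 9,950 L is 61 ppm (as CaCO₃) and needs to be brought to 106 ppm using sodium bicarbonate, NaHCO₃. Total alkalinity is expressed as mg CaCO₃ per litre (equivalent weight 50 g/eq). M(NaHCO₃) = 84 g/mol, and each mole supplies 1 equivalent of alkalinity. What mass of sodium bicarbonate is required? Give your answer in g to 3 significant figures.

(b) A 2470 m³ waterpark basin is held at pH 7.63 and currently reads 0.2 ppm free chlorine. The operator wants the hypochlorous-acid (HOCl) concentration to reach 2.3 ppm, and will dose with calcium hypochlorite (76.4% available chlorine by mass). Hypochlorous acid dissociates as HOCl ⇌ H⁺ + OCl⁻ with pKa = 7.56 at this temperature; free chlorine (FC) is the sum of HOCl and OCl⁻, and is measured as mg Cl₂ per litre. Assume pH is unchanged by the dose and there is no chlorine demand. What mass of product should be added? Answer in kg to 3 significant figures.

(a) 752 g; (b) 15.5 kg

(a) Alkalinity to add: (106 − 61) = 45 mg/L as CaCO₃ × 9,950 L = 447.8 g as CaCO₃.
(a) Equivalents: 447.8 g ÷ 50 g/eq = 8.955 eq.
(a) NaHCO₃ supplies 1 eq per mole → 8.955 mol.
(a) Mass: 8.955 mol × 84 g/mol = 752.2 g.

(b) Volume: 2470 m³ = 2,470,000 L.
(b) [OCl⁻]/[HOCl] = 10^(pH − pKa) = 10^(7.63 − 7.56) = 1.175; fraction as HOCl = 1/(1 + 1.175) = 0.4598.
(b) Free chlorine required for 2.3 ppm HOCl: 2.3 / 0.4598 = 5.002 ppm.
(b) FC to add: 5.002 − 0.2 = 4.802 mg/L as Cl₂.
(b) Cl₂ equivalent: 4.802 mg/L × 2,470,000 L = 11,860 g.
(b) Product at 76.4% available Cl: 11,860 / 0.764 = 15,530 g.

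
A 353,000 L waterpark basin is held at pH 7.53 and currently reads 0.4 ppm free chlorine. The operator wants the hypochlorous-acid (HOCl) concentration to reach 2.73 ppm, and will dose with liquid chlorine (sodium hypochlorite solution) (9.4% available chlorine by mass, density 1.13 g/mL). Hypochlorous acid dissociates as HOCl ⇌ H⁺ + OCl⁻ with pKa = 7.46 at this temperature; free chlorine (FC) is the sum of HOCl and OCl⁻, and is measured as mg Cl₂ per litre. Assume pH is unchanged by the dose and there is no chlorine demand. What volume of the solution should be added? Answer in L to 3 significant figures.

[OCl⁻]/[HOCl] = 10^(pH − pKa) = 10^(7.53 − 7.46) = 1.175; fraction as HOCl = 1/(1 + 1.175) = 0.4598.
Free chlorine required for 2.73 ppm HOCl: 2.73 / 0.4598 = 5.937 ppm.
FC to add: 5.937 − 0.4 = 5.537 mg/L as Cl₂.
Cl₂ equivalent: 5.537 mg/L × 353,000 L = 1955 g.
Product at 9.4% available Cl: 1955 / 0.094 = 20,790 g.
Volume: 20,790 g ÷ 1.13 g/mL = 18,400 mL.

18.4 L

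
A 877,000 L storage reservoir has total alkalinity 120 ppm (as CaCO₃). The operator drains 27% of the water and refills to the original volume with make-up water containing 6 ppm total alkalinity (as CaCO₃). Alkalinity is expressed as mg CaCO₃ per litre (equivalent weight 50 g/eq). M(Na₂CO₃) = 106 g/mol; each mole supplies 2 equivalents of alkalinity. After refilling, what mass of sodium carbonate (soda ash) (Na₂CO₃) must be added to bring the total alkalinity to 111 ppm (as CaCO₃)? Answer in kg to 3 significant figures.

20.2 kg

After draining 27% and refilling: 120 × 0.73 + 6 × 0.27 = 89.22 ppm.
Deficit to target: 111 − 89.22 = 21.78 mg/L.
As CaCO₃: 21.78 mg/L × 877,000 L = 19,100 g; ÷ 50 g/eq ÷ 2 = 191 mol Na₂CO₃.
Mass: 191 × 106 = 20,250 g.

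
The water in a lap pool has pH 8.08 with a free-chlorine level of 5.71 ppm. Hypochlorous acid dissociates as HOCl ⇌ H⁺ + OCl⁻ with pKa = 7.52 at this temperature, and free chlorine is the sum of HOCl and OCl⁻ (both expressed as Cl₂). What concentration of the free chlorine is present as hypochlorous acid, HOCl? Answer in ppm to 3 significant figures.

1.23 ppm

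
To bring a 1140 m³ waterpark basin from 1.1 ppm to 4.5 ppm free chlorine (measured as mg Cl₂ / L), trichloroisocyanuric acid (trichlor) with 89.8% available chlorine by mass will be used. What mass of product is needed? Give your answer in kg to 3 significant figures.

4.32 kg

Volume: 1140 m³ = 1,140,000 L.
Chlorine deficit: 4.5 − 1.1 = 3.4 ppm = 3.4 mg/L as Cl₂.
Cl₂ equivalent needed: 3.4 mg/L × 1,140,000 L = 3,876,000 mg = 3876 g.
Product at 89.8% available chlorine: 3876 / 0.898 = 4316 g.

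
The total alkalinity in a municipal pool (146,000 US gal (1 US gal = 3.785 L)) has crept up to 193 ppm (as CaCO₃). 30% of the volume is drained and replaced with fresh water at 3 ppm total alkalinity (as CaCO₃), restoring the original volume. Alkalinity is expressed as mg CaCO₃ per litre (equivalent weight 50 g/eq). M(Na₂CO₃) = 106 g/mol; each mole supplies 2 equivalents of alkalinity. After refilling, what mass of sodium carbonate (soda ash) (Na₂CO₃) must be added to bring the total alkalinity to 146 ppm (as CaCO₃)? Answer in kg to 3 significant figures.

5.86 kg

Volume: 146,000 US gal × 3.785 L/gal = 552,610 L.
After draining 30% and refilling: 193 × 0.70 + 3 × 0.30 = 136 ppm.
Deficit to target: 146 − 136 = 10 mg/L.
As CaCO₃: 10 mg/L × 552,610 L = 5526 g; ÷ 50 g/eq ÷ 2 = 55.26 mol Na₂CO₃.
Mass: 55.26 × 106 = 5858 g.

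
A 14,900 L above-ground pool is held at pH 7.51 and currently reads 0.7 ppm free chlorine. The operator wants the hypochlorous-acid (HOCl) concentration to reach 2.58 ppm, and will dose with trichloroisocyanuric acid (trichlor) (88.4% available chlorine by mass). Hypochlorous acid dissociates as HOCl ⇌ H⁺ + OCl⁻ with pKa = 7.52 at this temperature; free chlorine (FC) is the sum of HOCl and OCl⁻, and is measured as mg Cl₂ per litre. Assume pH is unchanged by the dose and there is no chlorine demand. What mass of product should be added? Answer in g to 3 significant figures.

74.2 g

[OCl⁻]/[HOCl] = 10^(pH − pKa) = 10^(7.51 − 7.52) = 0.9772; fraction as HOCl = 1/(1 + 0.9772) = 0.5058.
Free chlorine required for 2.58 ppm HOCl: 2.58 / 0.5058 = 5.101 ppm.
FC to add: 5.101 − 0.7 = 4.401 mg/L as Cl₂.
Cl₂ equivalent: 4.401 mg/L × 14,900 L = 65.58 g.
Product at 88.4% available Cl: 65.58 / 0.884 = 74.18 g.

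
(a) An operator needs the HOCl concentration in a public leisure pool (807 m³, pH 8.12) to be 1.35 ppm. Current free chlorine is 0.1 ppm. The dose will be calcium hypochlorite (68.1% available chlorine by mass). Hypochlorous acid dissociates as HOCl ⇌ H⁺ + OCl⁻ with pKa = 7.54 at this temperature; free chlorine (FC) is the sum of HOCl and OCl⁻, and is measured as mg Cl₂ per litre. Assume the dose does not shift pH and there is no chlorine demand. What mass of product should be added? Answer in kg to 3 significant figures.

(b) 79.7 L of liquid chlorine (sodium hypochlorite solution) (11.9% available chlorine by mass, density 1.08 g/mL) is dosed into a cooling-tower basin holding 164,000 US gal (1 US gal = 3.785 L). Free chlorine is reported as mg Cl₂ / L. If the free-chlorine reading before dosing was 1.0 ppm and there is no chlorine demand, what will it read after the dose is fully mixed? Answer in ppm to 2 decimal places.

(a) 7.56 kg; (b) 17.50 ppm

(a) Volume: 807 m³ = 807,000 L.
(a) [OCl⁻]/[HOCl] = 10^(pH − pKa) = 10^(8.12 − 7.54) = 3.802; fraction as HOCl = 1/(1 + 3.802) = 0.2083.
(a) Free chlorine required for 1.35 ppm HOCl: 1.35 / 0.2083 = 6.483 ppm.
(a) FC to add: 6.483 − 0.1 = 6.383 mg/L as Cl₂.
(a) Cl₂ equivalent: 6.383 mg/L × 807,000 L = 5151 g.
(a) Product at 68.1% available Cl: 5151 / 0.681 = 7563 g.

(b) Volume: 164,000 US gal × 3.785 L/gal = 620,740 L.
(b) Mass of solution: 79.7 L × 1000 mL/L × 1.08 g/mL = 86,080 g.
(b) Available chlorine delivered: 86,080 g × 0.119 = 10,240 g as Cl₂.
(b) Concentration rise: 10,240 g / 620,740 L = 16.5 mg/L = 16.50 ppm.
(b) Final FC: 1.0 + 16.50 = 17.50 ppm.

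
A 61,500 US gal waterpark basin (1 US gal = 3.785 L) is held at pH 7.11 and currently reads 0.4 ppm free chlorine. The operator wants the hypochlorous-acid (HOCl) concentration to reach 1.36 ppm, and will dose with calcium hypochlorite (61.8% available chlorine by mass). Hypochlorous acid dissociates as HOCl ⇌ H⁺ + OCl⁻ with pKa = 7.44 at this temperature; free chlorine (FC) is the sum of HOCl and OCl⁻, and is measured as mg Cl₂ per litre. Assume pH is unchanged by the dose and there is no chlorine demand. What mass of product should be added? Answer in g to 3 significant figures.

Volume: 61,500 US gal × 3.785 L/gal = 232,778 L.
[OCl⁻]/[HOCl] = 10^(pH − pKa) = 10^(7.11 − 7.44) = 0.4677; fraction as HOCl = 1/(1 + 0.4677) = 0.6813.
Free chlorine required for 1.36 ppm HOCl: 1.36 / 0.6813 = 1.996 ppm.
FC to add: 1.996 − 0.4 = 1.596 mg/L as Cl₂.
Cl₂ equivalent: 1.596 mg/L × 232,778 L = 371.5 g.
Product at 61.8% available Cl: 371.5 / 0.618 = 601.2 g.

601 g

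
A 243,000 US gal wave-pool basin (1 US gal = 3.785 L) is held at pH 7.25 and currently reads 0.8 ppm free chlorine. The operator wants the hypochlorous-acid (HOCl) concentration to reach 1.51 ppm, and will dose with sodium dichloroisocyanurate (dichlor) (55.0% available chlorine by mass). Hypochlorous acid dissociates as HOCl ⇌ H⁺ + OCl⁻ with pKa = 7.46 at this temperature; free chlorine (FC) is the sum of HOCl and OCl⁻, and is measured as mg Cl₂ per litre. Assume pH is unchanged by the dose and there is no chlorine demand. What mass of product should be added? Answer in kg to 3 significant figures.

2.74 kg

Volume: 243,000 US gal × 3.785 L/gal = 919,755 L.
[OCl⁻]/[HOCl] = 10^(pH − pKa) = 10^(7.25 − 7.46) = 0.6166; fraction as HOCl = 1/(1 + 0.6166) = 0.6186.
Free chlorine required for 1.51 ppm HOCl: 1.51 / 0.6186 = 2.441 ppm.
FC to add: 2.441 − 0.8 = 1.641 mg/L as Cl₂.
Cl₂ equivalent: 1.641 mg/L × 919,755 L = 1509 g.
Product at 55.0% available Cl: 1509 / 0.55 = 2744 g.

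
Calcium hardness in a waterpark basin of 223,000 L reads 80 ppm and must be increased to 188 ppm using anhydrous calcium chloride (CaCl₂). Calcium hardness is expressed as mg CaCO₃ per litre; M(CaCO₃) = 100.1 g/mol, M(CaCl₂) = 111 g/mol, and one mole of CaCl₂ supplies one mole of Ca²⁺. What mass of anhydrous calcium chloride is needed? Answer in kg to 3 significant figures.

26.7 kg

Hardness to add: (188 − 80) = 108 mg/L as CaCO₃ × 223,000 L = 24,080 g as CaCO₃.
Moles of Ca²⁺ (1 mol Ca²⁺ ≡ 1 mol CaCO₃): 24,080 / 100.1 g/mol = 240.6 mol.
Mass of CaCl₂: 240.6 × 111 = 26,710 g.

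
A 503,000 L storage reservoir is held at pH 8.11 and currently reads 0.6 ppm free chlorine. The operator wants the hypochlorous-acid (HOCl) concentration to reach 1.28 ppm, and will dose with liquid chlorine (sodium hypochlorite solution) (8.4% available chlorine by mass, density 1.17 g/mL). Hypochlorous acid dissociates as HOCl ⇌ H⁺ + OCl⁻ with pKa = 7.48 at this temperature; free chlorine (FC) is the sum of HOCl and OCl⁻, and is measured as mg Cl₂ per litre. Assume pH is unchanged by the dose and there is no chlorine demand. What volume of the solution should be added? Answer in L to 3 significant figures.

[OCl⁻]/[HOCl] = 10^(pH − pKa) = 10^(8.11 − 7.48) = 4.266; fraction as HOCl = 1/(1 + 4.266) = 0.1899.
Free chlorine required for 1.28 ppm HOCl: 1.28 / 0.1899 = 6.74 ppm.
FC to add: 6.74 − 0.6 = 6.14 mg/L as Cl₂.
Cl₂ equivalent: 6.14 mg/L × 503,000 L = 3089 g.
Product at 8.4% available Cl: 3089 / 0.084 = 36,770 g.
Volume: 36,770 g ÷ 1.17 g/mL = 31,430 mL.

31.4 L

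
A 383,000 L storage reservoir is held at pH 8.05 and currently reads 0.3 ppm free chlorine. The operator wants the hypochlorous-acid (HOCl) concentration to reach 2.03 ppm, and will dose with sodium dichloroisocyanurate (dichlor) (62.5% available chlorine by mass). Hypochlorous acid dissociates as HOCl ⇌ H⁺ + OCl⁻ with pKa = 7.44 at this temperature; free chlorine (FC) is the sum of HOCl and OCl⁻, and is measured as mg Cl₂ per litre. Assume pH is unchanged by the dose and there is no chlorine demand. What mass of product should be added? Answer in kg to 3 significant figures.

6.13 kg

[OCl⁻]/[HOCl] = 10^(pH − pKa) = 10^(8.05 − 7.44) = 4.074; fraction as HOCl = 1/(1 + 4.074) = 0.1971.
Free chlorine required for 2.03 ppm HOCl: 2.03 / 0.1971 = 10.3 ppm.
FC to add: 10.3 − 0.3 = 10 mg/L as Cl₂.
Cl₂ equivalent: 10 mg/L × 383,000 L = 3830 g.
Product at 62.5% available Cl: 3830 / 0.625 = 6128 g.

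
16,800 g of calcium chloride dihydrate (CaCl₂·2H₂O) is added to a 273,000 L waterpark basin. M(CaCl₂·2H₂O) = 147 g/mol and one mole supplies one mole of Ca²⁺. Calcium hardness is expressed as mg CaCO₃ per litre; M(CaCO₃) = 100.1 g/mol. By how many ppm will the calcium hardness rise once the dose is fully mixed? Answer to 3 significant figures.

41.9 ppm

Moles of Ca²⁺: 16,800 g ÷ 147 g/mol = 114.3 mol.
As CaCO₃: 114.3 mol × 100.1 g/mol = 11,440 g.
Rise: 11,440 g / 273,000 L × 1000 = 41.9 mg/L.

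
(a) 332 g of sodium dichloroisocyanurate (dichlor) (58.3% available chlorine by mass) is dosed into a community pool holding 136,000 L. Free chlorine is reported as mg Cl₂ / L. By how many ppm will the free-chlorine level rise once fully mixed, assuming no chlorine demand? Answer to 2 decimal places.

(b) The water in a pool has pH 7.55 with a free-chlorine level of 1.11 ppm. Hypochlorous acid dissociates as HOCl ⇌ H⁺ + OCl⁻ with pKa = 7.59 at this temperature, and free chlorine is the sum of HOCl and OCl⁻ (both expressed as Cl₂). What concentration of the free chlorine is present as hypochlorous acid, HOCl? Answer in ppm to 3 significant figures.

(a) 1.42 ppm; (b) 0.581 ppm

(a) Available chlorine delivered: 332 g × 0.583 = 193.6 g as Cl₂.
(a) Concentration rise: 193.6 g / 136,000 L = 1.423 mg/L = 1.42 ppm.

(b) [OCl⁻]/[HOCl] = 10^(pH − pKa) = 10^(7.55 − 7.59) = 10^-0.04 = 0.912.
(b) Fraction as HOCl = 1 / (1 + 0.912) = 0.523.
(b) HOCl = 0.523 × 1.11 ppm = 0.5805 ppm.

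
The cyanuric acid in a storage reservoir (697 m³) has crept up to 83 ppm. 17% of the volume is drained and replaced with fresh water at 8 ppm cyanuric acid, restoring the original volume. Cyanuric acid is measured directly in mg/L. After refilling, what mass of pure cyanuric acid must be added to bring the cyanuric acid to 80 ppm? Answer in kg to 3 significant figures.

6.80 kg

Volume: 697 m³ = 697,000 L.
After draining 17% and refilling: 83 × 0.83 + 8 × 0.17 = 70.25 ppm.
Deficit to target: 80 − 70.25 = 9.75 mg/L.
Mass: 9.75 mg/L × 697,000 L = 6796 g cyanuric acid.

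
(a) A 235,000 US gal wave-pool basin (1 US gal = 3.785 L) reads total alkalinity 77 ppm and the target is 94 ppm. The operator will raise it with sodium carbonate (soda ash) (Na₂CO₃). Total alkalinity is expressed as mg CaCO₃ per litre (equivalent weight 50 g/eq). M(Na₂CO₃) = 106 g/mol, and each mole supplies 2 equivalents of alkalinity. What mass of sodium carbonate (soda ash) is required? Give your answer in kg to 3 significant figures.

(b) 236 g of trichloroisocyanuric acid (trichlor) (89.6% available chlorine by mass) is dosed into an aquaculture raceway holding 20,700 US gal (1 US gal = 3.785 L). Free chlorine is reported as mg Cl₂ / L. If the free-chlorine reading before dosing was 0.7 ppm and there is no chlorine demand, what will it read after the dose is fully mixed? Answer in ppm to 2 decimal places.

(a) 16.0 kg; (b) 3.40 ppm

(a) Volume: 235,000 US gal × 3.785 L/gal = 889,475 L.
(a) Alkalinity to add: (94 − 77) = 17 mg/L as CaCO₃ × 889,475 L = 15,120 g as CaCO₃.
(a) Equivalents: 15,120 g ÷ 50 g/eq = 302.4 eq.
(a) Each mole of Na₂CO₃ supplies 2 eq, so 302.4 / 2 = 151.2 mol.
(a) Mass: 151.2 mol × 106 g/mol = 16,030 g.

(b) Volume: 20,700 US gal × 3.785 L/gal = 78,350 L.
(b) Available chlorine delivered: 236 g × 0.896 = 211.5 g as Cl₂.
(b) Concentration rise: 211.5 g / 78,350 L = 2.699 mg/L = 2.70 ppm.
(b) Final FC: 0.7 + 2.70 = 3.40 ppm.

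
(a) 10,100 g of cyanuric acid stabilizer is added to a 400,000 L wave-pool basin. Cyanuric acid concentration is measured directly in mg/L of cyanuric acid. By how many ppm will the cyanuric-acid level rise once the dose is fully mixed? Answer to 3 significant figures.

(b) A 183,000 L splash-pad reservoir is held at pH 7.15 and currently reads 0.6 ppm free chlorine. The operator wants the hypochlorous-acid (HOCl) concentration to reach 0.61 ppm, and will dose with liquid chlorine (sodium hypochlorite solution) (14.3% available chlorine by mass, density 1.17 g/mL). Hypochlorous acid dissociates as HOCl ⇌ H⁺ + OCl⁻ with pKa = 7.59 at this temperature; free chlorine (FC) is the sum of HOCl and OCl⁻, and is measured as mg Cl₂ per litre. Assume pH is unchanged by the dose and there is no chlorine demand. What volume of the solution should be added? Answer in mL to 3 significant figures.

(a) Rise: 10,100 g / 400,000 L × 1000 = 25.25 mg/L.

(b) [OCl⁻]/[HOCl] = 10^(pH − pKa) = 10^(7.15 − 7.59) = 0.3631; fraction as HOCl = 1/(1 + 0.3631) = 0.7336.
(b) Free chlorine required for 0.61 ppm HOCl: 0.61 / 0.7336 = 0.8315 ppm.
(b) FC to add: 0.8315 − 0.6 = 0.2315 mg/L as Cl₂.
(b) Cl₂ equivalent: 0.2315 mg/L × 183,000 L = 42.36 g.
(b) Product at 14.3% available Cl: 42.36 / 0.143 = 296.2 g.
(b) Volume: 296.2 g ÷ 1.17 g/mL = 253.2 mL.

(a) 25.2 ppm; (b) 253 mL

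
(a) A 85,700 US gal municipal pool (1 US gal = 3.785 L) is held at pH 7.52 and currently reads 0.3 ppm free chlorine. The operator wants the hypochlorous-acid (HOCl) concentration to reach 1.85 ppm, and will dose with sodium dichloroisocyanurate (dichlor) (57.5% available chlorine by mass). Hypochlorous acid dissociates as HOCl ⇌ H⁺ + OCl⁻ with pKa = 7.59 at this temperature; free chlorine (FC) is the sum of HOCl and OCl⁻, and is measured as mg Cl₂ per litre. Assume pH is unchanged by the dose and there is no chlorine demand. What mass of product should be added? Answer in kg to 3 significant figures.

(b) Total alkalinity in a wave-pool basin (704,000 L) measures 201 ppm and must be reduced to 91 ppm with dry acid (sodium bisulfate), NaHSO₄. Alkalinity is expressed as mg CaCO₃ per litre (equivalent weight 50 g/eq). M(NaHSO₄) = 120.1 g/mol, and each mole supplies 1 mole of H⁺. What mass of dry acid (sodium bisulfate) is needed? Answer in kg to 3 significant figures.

(a) Volume: 85,700 US gal × 3.785 L/gal = 324,374 L.
(a) [OCl⁻]/[HOCl] = 10^(pH − pKa) = 10^(7.52 − 7.59) = 0.8511; fraction as HOCl = 1/(1 + 0.8511) = 0.5402.
(a) Free chlorine required for 1.85 ppm HOCl: 1.85 / 0.5402 = 3.425 ppm.
(a) FC to add: 3.425 − 0.3 = 3.125 mg/L as Cl₂.
(a) Cl₂ equivalent: 3.125 mg/L × 324,374 L = 1014 g.
(a) Product at 57.5% available Cl: 1014 / 0.575 = 1763 g.

(b) Alkalinity to neutralize: (201 − 91) = 110 mg/L as CaCO₃ × 704,000 L = 77,440 g as CaCO₃.
(b) Equivalents of H⁺ required: 77,440 ÷ 50 g/eq = 1549 eq = 1549 mol NaHSO₄.
(b) Mass of NaHSO₄: 1549 × 120.1 = 186,000 g.

(a) 1.76 kg; (b) 186 kg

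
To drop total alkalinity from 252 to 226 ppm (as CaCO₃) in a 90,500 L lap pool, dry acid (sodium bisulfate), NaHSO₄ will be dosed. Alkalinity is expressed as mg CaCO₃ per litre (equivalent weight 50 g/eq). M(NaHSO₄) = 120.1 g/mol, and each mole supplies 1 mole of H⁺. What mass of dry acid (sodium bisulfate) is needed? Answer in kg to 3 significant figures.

Alkalinity to neutralize: (252 − 226) = 26 mg/L as CaCO₃ × 90,500 L = 2353 g as CaCO₃.
Equivalents of H⁺ required: 2353 ÷ 50 g/eq = 47.06 eq = 47.06 mol NaHSO₄.
Mass of NaHSO₄: 47.06 × 120.1 = 5652 g.

5.65 kg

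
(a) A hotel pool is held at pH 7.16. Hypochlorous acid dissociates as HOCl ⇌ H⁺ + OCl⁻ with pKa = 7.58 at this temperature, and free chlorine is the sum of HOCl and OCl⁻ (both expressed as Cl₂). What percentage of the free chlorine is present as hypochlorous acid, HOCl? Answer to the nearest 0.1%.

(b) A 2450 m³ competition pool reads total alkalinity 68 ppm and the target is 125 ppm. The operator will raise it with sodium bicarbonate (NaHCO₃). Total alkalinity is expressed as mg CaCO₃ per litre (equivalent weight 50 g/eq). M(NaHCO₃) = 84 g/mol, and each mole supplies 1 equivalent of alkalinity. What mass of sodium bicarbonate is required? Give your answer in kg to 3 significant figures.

(a) [OCl⁻]/[HOCl] = 10^(pH − pKa) = 10^(7.16 − 7.58) = 10^-0.42 = 0.3802.
(a) Fraction as HOCl = 1 / (1 + 0.3802) = 0.7245.

(b) Volume: 2450 m³ = 2,450,000 L.
(b) Alkalinity to add: (125 − 68) = 57 mg/L as CaCO₃ × 2,450,000 L = 139,600 g as CaCO₃.
(b) Equivalents: 139,600 g ÷ 50 g/eq = 2793 eq.
(b) NaHCO₃ supplies 1 eq per mole → 2793 mol.
(b) Mass: 2793 mol × 84 g/mol = 234,600 g.

(a) 72.5%; (b) 235 kg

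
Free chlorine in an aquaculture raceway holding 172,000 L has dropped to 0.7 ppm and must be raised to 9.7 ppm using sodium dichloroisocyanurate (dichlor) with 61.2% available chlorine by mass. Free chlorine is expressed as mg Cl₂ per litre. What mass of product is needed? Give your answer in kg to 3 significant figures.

2.53 kg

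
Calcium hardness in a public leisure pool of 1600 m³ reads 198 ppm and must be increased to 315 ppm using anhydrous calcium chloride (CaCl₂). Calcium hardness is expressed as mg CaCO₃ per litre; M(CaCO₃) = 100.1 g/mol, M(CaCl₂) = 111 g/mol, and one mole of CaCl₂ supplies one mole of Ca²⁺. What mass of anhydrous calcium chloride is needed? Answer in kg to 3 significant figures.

Volume: 1600 m³ = 1,600,000 L.
Hardness to add: (315 − 198) = 117 mg/L as CaCO₃ × 1,600,000 L = 187,200 g as CaCO₃.
Moles of Ca²⁺ (1 mol Ca²⁺ ≡ 1 mol CaCO₃): 187,200 / 100.1 g/mol = 1870 mol.
Mass of CaCl₂: 1870 × 111 = 207,600 g.

208 kg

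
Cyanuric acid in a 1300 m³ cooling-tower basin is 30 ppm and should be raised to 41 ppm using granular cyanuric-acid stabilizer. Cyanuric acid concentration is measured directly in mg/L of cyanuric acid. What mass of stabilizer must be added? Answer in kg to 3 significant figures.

Volume: 1300 m³ = 1,300,000 L.
CYA to add: (41 − 30) = 11 mg/L × 1,300,000 L = 14,300 g cyanuric acid.

14.3 kg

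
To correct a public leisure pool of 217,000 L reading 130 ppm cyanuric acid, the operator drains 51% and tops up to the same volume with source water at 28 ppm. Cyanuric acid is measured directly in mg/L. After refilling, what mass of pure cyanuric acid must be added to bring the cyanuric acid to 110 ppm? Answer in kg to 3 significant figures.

After draining 51% and refilling: 130 × 0.49 + 28 × 0.51 = 77.98 ppm.
Deficit to target: 110 − 77.98 = 32.02 mg/L.
Mass: 32.02 mg/L × 217,000 L = 6948 g cyanuric acid.

6.95 kg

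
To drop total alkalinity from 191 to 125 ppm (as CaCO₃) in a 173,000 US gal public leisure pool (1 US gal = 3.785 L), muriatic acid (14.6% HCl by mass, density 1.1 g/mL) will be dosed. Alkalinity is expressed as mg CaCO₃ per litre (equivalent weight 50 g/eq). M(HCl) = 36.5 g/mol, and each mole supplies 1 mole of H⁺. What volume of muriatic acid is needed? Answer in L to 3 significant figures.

Volume: 173,000 US gal × 3.785 L/gal = 654,805 L.
Alkalinity to neutralize: (191 − 125) = 66 mg/L as CaCO₃ × 654,805 L = 43,220 g as CaCO₃.
Equivalents of H⁺ required: 43,220 ÷ 50 g/eq = 864.3 eq = 864.3 mol HCl.
Mass of HCl: 864.3 × 36.5 = 31,550 g.
Mass of 14.6% solution: 31,550 / 0.146 = 216,100 g.
Volume: 216,100 g ÷ 1.1 g/mL = 196,400 mL.

196 L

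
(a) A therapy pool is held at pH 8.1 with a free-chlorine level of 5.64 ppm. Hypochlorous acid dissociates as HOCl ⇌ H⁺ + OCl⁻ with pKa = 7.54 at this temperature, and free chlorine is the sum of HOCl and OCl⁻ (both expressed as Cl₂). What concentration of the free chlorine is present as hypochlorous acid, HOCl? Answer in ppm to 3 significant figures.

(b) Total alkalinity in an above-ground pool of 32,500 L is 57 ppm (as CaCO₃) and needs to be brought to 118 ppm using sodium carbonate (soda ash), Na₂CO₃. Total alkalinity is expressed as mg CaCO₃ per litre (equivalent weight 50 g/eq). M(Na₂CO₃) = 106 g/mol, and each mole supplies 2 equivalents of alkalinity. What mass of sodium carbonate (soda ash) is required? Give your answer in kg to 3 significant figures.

(a) [OCl⁻]/[HOCl] = 10^(pH − pKa) = 10^(8.1 − 7.54) = 10^0.56 = 3.631.
(a) Fraction as HOCl = 1 / (1 + 3.631) = 0.2159.
(a) HOCl = 0.2159 × 5.64 ppm = 1.218 ppm.

(b) Alkalinity to add: (118 − 57) = 61 mg/L as CaCO₃ × 32,500 L = 1982 g as CaCO₃.
(b) Equivalents: 1982 g ÷ 50 g/eq = 39.65 eq.
(b) Each mole of Na₂CO₃ supplies 2 eq, so 39.65 / 2 = 19.82 mol.
(b) Mass: 19.82 mol × 106 g/mol = 2101 g.

(a) 1.22 ppm; (b) 2.10 kg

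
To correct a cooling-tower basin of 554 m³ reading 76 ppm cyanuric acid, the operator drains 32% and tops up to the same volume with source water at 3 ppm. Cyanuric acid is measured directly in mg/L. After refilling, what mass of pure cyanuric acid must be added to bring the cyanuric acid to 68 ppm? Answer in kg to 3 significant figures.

8.51 kg

Volume: 554 m³ = 554,000 L.
After draining 32% and refilling: 76 × 0.68 + 3 × 0.32 = 52.64 ppm.
Deficit to target: 68 − 52.64 = 15.36 mg/L.
Mass: 15.36 mg/L × 554,000 L = 8509 g cyanuric acid.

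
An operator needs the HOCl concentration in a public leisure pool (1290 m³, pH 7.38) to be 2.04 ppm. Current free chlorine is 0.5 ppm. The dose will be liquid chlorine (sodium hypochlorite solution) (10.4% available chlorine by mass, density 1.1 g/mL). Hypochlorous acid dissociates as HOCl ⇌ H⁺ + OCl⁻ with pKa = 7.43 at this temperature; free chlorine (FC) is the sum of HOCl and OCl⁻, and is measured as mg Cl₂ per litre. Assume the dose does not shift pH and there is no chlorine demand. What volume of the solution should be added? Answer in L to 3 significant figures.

37.9 L

Volume: 1290 m³ = 1,290,000 L.
[OCl⁻]/[HOCl] = 10^(pH − pKa) = 10^(7.38 − 7.43) = 0.8913; fraction as HOCl = 1/(1 + 0.8913) = 0.5288.
Free chlorine required for 2.04 ppm HOCl: 2.04 / 0.5288 = 3.858 ppm.
FC to add: 3.858 − 0.5 = 3.358 mg/L as Cl₂.
Cl₂ equivalent: 3.358 mg/L × 1,290,000 L = 4332 g.
Product at 10.4% available Cl: 4332 / 0.104 = 41,650 g.
Volume: 41,650 g ÷ 1.1 g/mL = 37,870 mL.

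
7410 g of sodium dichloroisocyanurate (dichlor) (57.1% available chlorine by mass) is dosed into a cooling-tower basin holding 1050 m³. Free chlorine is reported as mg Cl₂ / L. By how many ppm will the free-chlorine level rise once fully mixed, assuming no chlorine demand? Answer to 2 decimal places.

4.03 ppm

Volume: 1050 m³ = 1,050,000 L.
Available chlorine delivered: 7410 g × 0.571 = 4231 g as Cl₂.
Concentration rise: 4231 g / 1,050,000 L = 4.03 mg/L = 4.03 ppm.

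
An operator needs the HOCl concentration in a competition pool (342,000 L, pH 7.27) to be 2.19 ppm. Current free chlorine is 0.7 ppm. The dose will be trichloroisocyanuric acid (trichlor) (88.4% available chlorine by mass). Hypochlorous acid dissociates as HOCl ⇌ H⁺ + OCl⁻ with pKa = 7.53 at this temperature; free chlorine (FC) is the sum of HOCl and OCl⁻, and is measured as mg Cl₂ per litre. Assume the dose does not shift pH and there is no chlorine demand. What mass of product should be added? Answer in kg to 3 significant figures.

[OCl⁻]/[HOCl] = 10^(pH − pKa) = 10^(7.27 − 7.53) = 0.5495; fraction as HOCl = 1/(1 + 0.5495) = 0.6454.
Free chlorine required for 2.19 ppm HOCl: 2.19 / 0.6454 = 3.393 ppm.
FC to add: 3.393 − 0.7 = 2.693 mg/L as Cl₂.
Cl₂ equivalent: 2.693 mg/L × 342,000 L = 921.2 g.
Product at 88.4% available Cl: 921.2 / 0.884 = 1042 g.

1.04 kg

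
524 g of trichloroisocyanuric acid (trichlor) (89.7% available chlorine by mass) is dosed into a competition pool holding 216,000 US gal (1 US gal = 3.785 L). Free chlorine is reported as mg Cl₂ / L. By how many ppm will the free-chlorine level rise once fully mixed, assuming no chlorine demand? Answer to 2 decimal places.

Volume: 216,000 US gal × 3.785 L/gal = 817,560 L.
Available chlorine delivered: 524 g × 0.897 = 470 g as Cl₂.
Concentration rise: 470 g / 817,560 L = 0.5749 mg/L = 0.57 ppm.

0.57 ppm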